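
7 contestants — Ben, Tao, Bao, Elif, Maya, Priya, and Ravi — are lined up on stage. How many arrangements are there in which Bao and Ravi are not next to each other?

3600

Of the 7! = 5040 arrangements, those with Bao and Ravi adjacent number 2 × 6! = 1440 (treat the pair as a block with 2 internal orders).
So 5040 − 1440 = 3600 arrangements keep them apart.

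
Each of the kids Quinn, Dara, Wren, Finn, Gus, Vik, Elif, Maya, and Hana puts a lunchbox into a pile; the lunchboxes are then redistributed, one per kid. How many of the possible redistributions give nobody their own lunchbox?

133496

Let Aᵢ be the assignments in which kid i gets their own lunchbox. We want the size of the complement of A₁∪…∪A_9.
By inclusion–exclusion this is Σ_{j=0}^{9} (−1)^j C(9,j)·(9−j)!.
Computing: 362880 − 362880 + 181440 − 60480 + 15120 − 3024 + 504 − 72 + 9 − 1 = 133496.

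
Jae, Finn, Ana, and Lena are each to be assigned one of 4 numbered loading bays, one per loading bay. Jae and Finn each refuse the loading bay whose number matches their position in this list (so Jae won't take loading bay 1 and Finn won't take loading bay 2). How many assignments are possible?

14

Let Aᵢ (for i ∈ {1, 2}) be the placements that put person i in their forbidden loading bay. Any j of these fix j positions, leaving (4−j)! ways to fill the rest, and there are C(2,j) ways to pick which j.
By inclusion–exclusion, the number of valid placements is Σ_{j=0}^{2} (−1)^j C(2,j)·(4−j)!.
Computing: 24 − 12 + 2 = 14.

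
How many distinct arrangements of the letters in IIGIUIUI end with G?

With the last slot taken by G, it remains to arrange the other 7 letters (IIIUIUI).
Those 7 letters have I appearing 5 times and U appearing twice, giving (7)!/(5!·2!) = 21.

21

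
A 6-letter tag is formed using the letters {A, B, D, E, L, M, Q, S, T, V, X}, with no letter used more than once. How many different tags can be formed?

332640

Choose and order 6 of the 11 symbols: the first letter has 11 options, the next 10, and so on down to 6.
That product is 11 × 10 × 9 × 8 × 7 × 6 = 332640.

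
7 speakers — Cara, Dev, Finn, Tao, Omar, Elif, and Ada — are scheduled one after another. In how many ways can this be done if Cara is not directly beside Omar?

3600

Of the 7! = 5040 arrangements, those with Cara and Omar adjacent number 2 × 6! = 1440 (treat the pair as a block with 2 internal orders).
So 5040 − 1440 = 3600 arrangements keep them apart.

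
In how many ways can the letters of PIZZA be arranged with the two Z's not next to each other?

Total arrangements of PIZZA: 5!/(2!) = 60.
Arrangements with the Z's together: treat ZZ as one letter, giving (4)! = 24.
Subtracting, 60 − 24 = 36 arrangements keep the Z's apart.

36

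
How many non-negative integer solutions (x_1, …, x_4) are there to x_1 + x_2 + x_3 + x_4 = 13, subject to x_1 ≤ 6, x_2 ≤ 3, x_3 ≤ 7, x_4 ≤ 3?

64

Without the upper bounds there are C(16,3) = 560 ways to split 13 among 4 variables.
Subtract solutions that violate a single cap (substitute x_i' = x_i − (cap_i+1)): x_1 ≥ 7 gives C(9,3) = 84; x_2 ≥ 4 gives C(12,3) = 220; x_3 ≥ 8 gives C(8,3) = 56; x_4 ≥ 4 gives C(12,3) = 220. Together 580.
Add back pairs where two caps are both exceeded: 10 + 0 + 10 + 4 + 56 + 4 = 84.
By inclusion–exclusion the count is 560 − 580 + 84 = 64.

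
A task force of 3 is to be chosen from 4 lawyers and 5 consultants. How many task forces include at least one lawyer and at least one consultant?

Total 3-person selections from all 9: C(9,3) = 84.
Selections missing a whole group: no lawyers → C(5,3) = 10; no consultants → C(4,3) = 4.
Both groups omitted at once is impossible, so 84 − 14 = 70.

70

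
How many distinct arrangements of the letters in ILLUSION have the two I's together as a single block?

2520

Treat the 2 copies of I as a single block. The multiset to arrange is then {II, L, L, N, O, S, U}, 7 items in all.
That gives (7)!/(2!) = 2520 arrangements.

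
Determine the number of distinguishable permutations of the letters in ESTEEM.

120

ESTEEM has 6 letters with E appearing 3 times.
So there are 6! / (3!) = 120 distinguishable arrangements.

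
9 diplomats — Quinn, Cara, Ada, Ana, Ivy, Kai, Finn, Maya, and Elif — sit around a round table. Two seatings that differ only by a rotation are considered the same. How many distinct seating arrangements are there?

40320

Around a circle, 9 distinct people have 9!/9 = (8)! = 40320 rotationally distinct seatings.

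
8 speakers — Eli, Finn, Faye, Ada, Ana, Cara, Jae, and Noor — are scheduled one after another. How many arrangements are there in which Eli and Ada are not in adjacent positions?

30240

Of the 8! = 40320 arrangements, those with Eli and Ada adjacent number 2 × 7! = 10080 (treat the pair as a block with 2 internal orders).
Complementary counting: 40320 − 10080 = 30240.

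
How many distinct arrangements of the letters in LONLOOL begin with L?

60

With the first slot taken by L, it remains to arrange the other 6 letters (ONLOOL).
Those 6 letters have L appearing twice and O appearing 3 times, giving (6)!/(3!·2!) = 60.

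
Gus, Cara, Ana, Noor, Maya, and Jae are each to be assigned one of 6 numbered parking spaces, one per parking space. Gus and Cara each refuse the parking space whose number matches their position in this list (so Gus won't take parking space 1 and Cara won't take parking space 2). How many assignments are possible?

504

Let Aᵢ (for i ∈ {1, 2}) be the placements that put person i in their forbidden parking space. Any j of these fix j positions, leaving (6−j)! ways to fill the rest, and there are C(2,j) ways to pick which j.
By inclusion–exclusion, the number of valid placements is Σ_{j=0}^{2} (−1)^j C(2,j)·(6−j)!.
Computing: 720 − 240 + 24 = 504.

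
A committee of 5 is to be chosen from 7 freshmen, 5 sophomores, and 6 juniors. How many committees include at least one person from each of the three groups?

6055

Total 5-person selections from all 18: C(18,5) = 8568.
Subtract selections that omit an entire group: no freshmen → C(11,5) = 462; no sophomores → C(13,5) = 1287; no juniors → C(12,5) = 792.
Add back selections omitting two groups (i.e. drawn from a single group): C(7,5) + C(5,5) + C(6,5) = 28.
By inclusion–exclusion: 8568 − 2541 + 28 = 6055.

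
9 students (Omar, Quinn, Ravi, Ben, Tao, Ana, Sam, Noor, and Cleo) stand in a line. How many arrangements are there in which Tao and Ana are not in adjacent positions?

282240

Of the 9! = 362880 arrangements, those with Tao and Ana adjacent number 2 × 8! = 80640 (treat the pair as a block with 2 internal orders).
So 362880 − 80640 = 282240 arrangements keep them apart.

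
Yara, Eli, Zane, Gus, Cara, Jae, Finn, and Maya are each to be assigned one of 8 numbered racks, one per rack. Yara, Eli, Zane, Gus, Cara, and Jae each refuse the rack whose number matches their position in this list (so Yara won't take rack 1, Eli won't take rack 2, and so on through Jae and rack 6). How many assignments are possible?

Let Aᵢ (for 1 ≤ i ≤ 6) be the placements that put person i in their forbidden rack. Any j of these fix j positions, leaving (8−j)! ways to fill the rest, and there are C(6,j) ways to pick which j.
By inclusion–exclusion, the number of valid placements is Σ_{j=0}^{6} (−1)^j C(6,j)·(8−j)!.
Computing: 40320 − 30240 + 10800 − 2400 + 360 − 36 + 2 = 18806.

18806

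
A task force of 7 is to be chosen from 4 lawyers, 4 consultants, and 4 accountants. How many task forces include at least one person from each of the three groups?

768

Unrestricted: C(12,7) = 792 ways to pick any 7 of the 12.
Subtract selections that omit an entire group: no lawyers → C(8,7) = 8; no consultants → C(8,7) = 8; no accountants → C(8,7) = 8.
Add back selections omitting two groups (i.e. drawn from a single group): C(4,7) + C(4,7) + C(4,7) = 0.
By inclusion–exclusion: 792 − 24 + 0 = 768.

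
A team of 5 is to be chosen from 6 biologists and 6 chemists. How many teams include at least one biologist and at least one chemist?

780

Total 5-person selections from all 12: C(12,5) = 792.
Subtract selections that omit an entire group: no biologists → C(6,5) = 6; no chemists → C(6,5) = 6.
Both groups omitted at once is impossible, so 792 − 12 = 780.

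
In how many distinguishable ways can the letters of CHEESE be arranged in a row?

120

The 6 letters of CHEESE have repeats: E appearing 3 times.
So there are 6! / (3!) = 120 distinguishable arrangements.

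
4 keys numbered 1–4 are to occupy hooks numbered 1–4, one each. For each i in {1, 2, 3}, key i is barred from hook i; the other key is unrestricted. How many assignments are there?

Let Aᵢ (for i ∈ {1, 2, 3}) be the placements that put key i in its forbidden hook. Any j of these fix j positions, leaving (4−j)! ways to fill the rest, and there are C(3,j) ways to pick which j.
By inclusion–exclusion, the number of valid placements is Σ_{j=0}^{3} (−1)^j C(3,j)·(4−j)!.
Computing: 24 − 18 + 6 − 1 = 11.

11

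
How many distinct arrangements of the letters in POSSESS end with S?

With the last slot taken by S, it remains to arrange the other 6 letters (POSESS).
Those 6 letters have S appearing 3 times, giving (6)!/(3!) = 120.

120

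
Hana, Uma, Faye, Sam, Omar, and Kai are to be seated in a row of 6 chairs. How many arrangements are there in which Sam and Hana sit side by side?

Treat {Sam, Hana} as a single unit. There are 5 units to order, and the pair itself can be ordered 2 ways.
So the count is 2·(5)! = 240.

240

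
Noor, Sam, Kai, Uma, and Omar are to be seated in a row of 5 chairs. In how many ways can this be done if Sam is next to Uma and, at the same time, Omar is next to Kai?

Treat {Sam,Uma} as one block (2 orders) and {Omar,Kai} as another (2 orders).
That leaves 3 units to arrange: 2 × 2 × 3! = 4 × 6 = 24.

24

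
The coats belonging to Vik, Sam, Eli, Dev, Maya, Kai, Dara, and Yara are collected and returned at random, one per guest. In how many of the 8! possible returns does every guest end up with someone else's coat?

Count assignments avoiding every fixed point. For any j of the 8 guests fixed to their own coat, the other 8−j can be arranged in (8−j)! ways.
By inclusion–exclusion this is Σ_{j=0}^{8} (−1)^j C(8,j)·(8−j)!.
Computing: 40320 − 40320 + 20160 − 6720 + 1680 − 336 + 56 − 8 + 1 = 14833.

14833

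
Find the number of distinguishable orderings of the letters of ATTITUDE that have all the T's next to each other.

Treat the 3 copies of T as a single block. The multiset to arrange is then {TTT, A, D, E, I, U}, 6 items in all.
All 6 items are distinct, so there are (6)! = 720 arrangements.

720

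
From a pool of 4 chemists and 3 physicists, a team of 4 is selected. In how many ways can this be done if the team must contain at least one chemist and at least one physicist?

Total 4-person selections from all 7: C(7,4) = 35.
Selections missing a whole group: no chemists → C(3,4) = 0; no physicists → C(4,4) = 1.
Both groups omitted at once is impossible, so 35 − 1 = 34.

34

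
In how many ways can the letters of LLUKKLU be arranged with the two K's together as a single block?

Treat the 2 copies of K as a single block. The multiset to arrange is then {KK, L, L, L, U, U}, 6 items in all.
That gives (6)!/(3!·2!) = 60 arrangements.

60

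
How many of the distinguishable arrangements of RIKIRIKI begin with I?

210

With the first slot taken by I, it remains to arrange the other 7 letters (RKIRIKI).
Those 7 letters have I appearing 3 times, K appearing twice, and R appearing twice, giving (7)!/(3!·2!·2!) = 210.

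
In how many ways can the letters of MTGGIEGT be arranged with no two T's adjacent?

2520

There are 8!/(3!·2!) = 3360 arrangements of MTGGIEGT in total.
If the two T's are adjacent, glue them into one block, leaving 7 items to arrange: (7)!/(3!) = 840 ways.
Hence 3360 − 840 = 2520.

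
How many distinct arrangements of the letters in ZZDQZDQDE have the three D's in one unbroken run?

Treat the 3 copies of D as a single block. The multiset to arrange is then {DDD, E, Q, Q, Z, Z, Z}, 7 items in all.
That gives (7)!/(3!·2!) = 420 arrangements.

420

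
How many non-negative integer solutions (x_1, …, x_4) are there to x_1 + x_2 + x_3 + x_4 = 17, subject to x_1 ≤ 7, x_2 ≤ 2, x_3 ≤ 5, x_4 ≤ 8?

By stars and bars, unrestricted non-negative solutions to x_1+…+x_4 = 17 number C(17+3,3) = 1140.
Subtract solutions that violate a single cap (substitute x_i' = x_i − (cap_i+1)): x_1 ≥ 8 gives C(12,3) = 220; x_2 ≥ 3 gives C(17,3) = 680; x_3 ≥ 6 gives C(14,3) = 364; x_4 ≥ 9 gives C(11,3) = 165. Together 1429.
Add back pairs where two caps are both exceeded: 84 + 20 + 1 + 165 + 56 + 10 = 336.
Subtract triples: 1 + 0 + 0 + 0 = 1.
By inclusion–exclusion the count is 1140 − 1429 + 336 − 1 = 46.

46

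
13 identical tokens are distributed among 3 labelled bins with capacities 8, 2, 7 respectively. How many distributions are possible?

12

Without the upper bounds there are C(15,2) = 105 ways to split 13 among 3 bins.
Subtract solutions that violate a single cap (substitute x_i' = x_i − (cap_i+1)): x_1 ≥ 9 gives C(6,2) = 15; x_2 ≥ 3 gives C(12,2) = 66; x_3 ≥ 8 gives C(7,2) = 21. Together 102.
Add back pairs where two caps are both exceeded: 3 + 0 + 6 = 9.
By inclusion–exclusion the count is 105 − 102 + 9 = 12.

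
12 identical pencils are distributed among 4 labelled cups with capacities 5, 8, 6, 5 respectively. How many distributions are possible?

212

By stars and bars, unrestricted non-negative solutions to x_1+…+x_4 = 12 number C(12+3,3) = 455.
Subtract solutions that violate a single cap (substitute x_i' = x_i − (cap_i+1)): x_1 ≥ 6 gives C(9,3) = 84; x_2 ≥ 9 gives C(6,3) = 20; x_3 ≥ 7 gives C(8,3) = 56; x_4 ≥ 6 gives C(9,3) = 84. Together 244.
Add back pairs where two caps are both exceeded: 0 + 0 + 1 + 0 + 0 + 0 = 1.
By inclusion–exclusion the count is 455 − 244 + 1 = 212.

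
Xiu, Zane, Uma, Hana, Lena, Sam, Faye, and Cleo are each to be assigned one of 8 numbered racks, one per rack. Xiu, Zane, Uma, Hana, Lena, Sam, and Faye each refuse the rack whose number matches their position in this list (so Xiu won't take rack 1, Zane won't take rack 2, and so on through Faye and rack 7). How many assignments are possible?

16687

Let Aᵢ (for 1 ≤ i ≤ 7) be the placements that put person i in their forbidden rack. Any j of these fix j positions, leaving (8−j)! ways to fill the rest, and there are C(7,j) ways to pick which j.
By inclusion–exclusion, the number of valid placements is Σ_{j=0}^{7} (−1)^j C(7,j)·(8−j)!.
Computing: 40320 − 35280 + 15120 − 4200 + 840 − 126 + 14 − 1 = 16687.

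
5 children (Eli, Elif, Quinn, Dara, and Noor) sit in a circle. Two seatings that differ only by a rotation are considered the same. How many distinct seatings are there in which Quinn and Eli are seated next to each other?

Glue Quinn and Eli into a block (2 internal orders). Seating 4 units around a circle gives (3)! arrangements.
So 2 × (3)! = 2 × 6 = 12.

12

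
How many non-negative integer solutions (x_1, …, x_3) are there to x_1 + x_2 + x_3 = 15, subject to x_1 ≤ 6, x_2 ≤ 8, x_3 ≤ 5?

15

By stars and bars, unrestricted non-negative solutions to x_1+…+x_3 = 15 number C(15+2,2) = 136.
Subtract solutions that violate a single cap (substitute x_i' = x_i − (cap_i+1)): x_1 ≥ 7 gives C(10,2) = 45; x_2 ≥ 9 gives C(8,2) = 28; x_3 ≥ 6 gives C(11,2) = 55. Together 128.
Add back pairs where two caps are both exceeded: 0 + 6 + 1 = 7.
By inclusion–exclusion the count is 136 − 128 + 7 = 15.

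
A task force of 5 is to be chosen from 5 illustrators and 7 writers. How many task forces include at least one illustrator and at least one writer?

Total 5-person selections from all 12: C(12,5) = 792.
Selections missing a whole group: no illustrators → C(7,5) = 21; no writers → C(5,5) = 1.
Both groups omitted at once is impossible, so 792 − 22 = 770.

770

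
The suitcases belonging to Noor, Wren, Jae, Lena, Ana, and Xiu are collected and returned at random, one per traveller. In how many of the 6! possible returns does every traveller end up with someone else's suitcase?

265

Let Aᵢ be the assignments in which traveller i gets their own suitcase. We want the size of the complement of A₁∪…∪A_6.
By inclusion–exclusion this is Σ_{j=0}^{6} (−1)^j C(6,j)·(6−j)!.
Computing: 720 − 720 + 360 − 120 + 30 − 6 + 1 = 265.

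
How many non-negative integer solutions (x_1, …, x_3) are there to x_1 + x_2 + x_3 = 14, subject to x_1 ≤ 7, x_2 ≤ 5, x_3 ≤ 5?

Ignoring the caps, the number of non-negative solutions to x_1+…+x_3 = 14 is C(16,2) = 120.
Subtract solutions that violate a single cap (substitute x_i' = x_i − (cap_i+1)): x_1 ≥ 8 gives C(8,2) = 28; x_2 ≥ 6 gives C(10,2) = 45; x_3 ≥ 6 gives C(10,2) = 45. Together 118.
Add back pairs where two caps are both exceeded: 1 + 1 + 6 = 8.
By inclusion–exclusion the count is 120 − 118 + 8 = 10.

10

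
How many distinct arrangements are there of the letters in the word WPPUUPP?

The 7 letters of WPPUUPP have repeats: P appearing 4 times and U appearing twice.
So there are 7! / (4!·2!) = 105 distinguishable arrangements.

105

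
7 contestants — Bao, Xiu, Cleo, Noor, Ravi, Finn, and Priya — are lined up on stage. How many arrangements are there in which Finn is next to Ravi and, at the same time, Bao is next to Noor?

480

Treat {Finn,Ravi} as one block (2 orders) and {Bao,Noor} as another (2 orders).
That leaves 5 units to arrange: 2 × 2 × 5! = 4 × 120 = 480.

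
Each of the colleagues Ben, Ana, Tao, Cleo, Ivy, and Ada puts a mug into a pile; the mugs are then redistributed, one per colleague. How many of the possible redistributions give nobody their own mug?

265

This is the derangement count D_6: permutations of 6 items with no fixed point.
By inclusion–exclusion this is Σ_{j=0}^{6} (−1)^j C(6,j)·(6−j)!.
Computing: 720 − 720 + 360 − 120 + 30 − 6 + 1 = 265.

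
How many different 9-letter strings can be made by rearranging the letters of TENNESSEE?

TENNESSEE has 9 letters with E appearing 4 times, N appearing twice, and S appearing twice.
So there are 9! / (4!·2!·2!) = 3780 distinguishable arrangements.

3780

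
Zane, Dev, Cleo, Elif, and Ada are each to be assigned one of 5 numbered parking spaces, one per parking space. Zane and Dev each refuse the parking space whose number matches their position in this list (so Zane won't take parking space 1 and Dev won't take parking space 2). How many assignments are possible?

Let Aᵢ (for i ∈ {1, 2}) be the placements that put person i in their forbidden parking space. Any j of these fix j positions, leaving (5−j)! ways to fill the rest, and there are C(2,j) ways to pick which j.
By inclusion–exclusion, the number of valid placements is Σ_{j=0}^{2} (−1)^j C(2,j)·(5−j)!.
Computing: 120 − 48 + 6 = 78.

78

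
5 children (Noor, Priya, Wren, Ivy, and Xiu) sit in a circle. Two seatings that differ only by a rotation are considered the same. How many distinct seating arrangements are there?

24

Seat Noor anywhere (absorbing the rotational symmetry), then permute the other 4: (4)! = 24.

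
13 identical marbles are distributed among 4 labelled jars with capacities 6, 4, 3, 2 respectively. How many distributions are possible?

10

Ignoring the caps, the number of non-negative solutions to x_1+…+x_4 = 13 is C(16,3) = 560.
Subtract solutions that violate a single cap (substitute x_i' = x_i − (cap_i+1)): x_1 ≥ 7 gives C(9,3) = 84; x_2 ≥ 5 gives C(11,3) = 165; x_3 ≥ 4 gives C(12,3) = 220; x_4 ≥ 3 gives C(13,3) = 286. Together 755.
Add back pairs where two caps are both exceeded: 4 + 10 + 20 + 35 + 56 + 84 = 209.
Subtract triples: 0 + 0 + 0 + 4 = 4.
By inclusion–exclusion the count is 560 − 755 + 209 − 4 = 10.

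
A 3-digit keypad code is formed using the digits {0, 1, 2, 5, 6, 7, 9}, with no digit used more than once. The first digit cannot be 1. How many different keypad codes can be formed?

180

The first digit has 7−1 = 6 choices (anything except 1).
The remaining 2 digits are filled from the other 6 symbols without repetition: 6 × 5 = 30.
Total: 6 × 30 = 180.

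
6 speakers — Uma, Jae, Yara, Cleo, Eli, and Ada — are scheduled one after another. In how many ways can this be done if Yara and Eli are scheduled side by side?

240

Place the 4 others and the Yara-Eli pair as 5 objects in a line; the pair has 2 internal arrangements.
That gives 2 × 5! = 2 × 120 = 240.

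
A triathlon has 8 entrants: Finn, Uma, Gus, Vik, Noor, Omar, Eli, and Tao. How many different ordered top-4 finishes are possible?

This is an ordered selection of 4 from 8: P(8,4).
That gives 8 × 7 × 6 × 5 = 1680.

1680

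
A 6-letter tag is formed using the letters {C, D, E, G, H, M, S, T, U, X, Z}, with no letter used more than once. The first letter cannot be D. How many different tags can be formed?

The first letter has 11−1 = 10 choices (anything except D).
The remaining 5 letters are filled from the other 10 symbols without repetition: 10 × 9 × 8 × 7 × 6 = 30240.
Total: 10 × 30240 = 302400.

302400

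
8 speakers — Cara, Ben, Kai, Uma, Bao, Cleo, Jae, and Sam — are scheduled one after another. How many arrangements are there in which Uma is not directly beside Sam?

Of the 8! = 40320 arrangements, those with Uma and Sam adjacent number 2 × 7! = 10080 (treat the pair as a block with 2 internal orders).
Complementary counting: 40320 − 10080 = 30240.

30240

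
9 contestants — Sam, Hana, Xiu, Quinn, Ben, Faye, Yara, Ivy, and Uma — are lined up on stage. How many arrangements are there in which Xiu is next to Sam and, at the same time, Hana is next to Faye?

Treat {Xiu,Sam} as one block (2 orders) and {Hana,Faye} as another (2 orders).
That leaves 7 units to arrange: 2 × 2 × 7! = 4 × 5040 = 20160.

20160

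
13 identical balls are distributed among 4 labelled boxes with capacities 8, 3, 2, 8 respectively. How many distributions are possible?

78

By stars and bars, unrestricted non-negative solutions to x_1+…+x_4 = 13 number C(13+3,3) = 560.
Subtract solutions that violate a single cap (substitute x_i' = x_i − (cap_i+1)): x_1 ≥ 9 gives C(7,3) = 35; x_2 ≥ 4 gives C(12,3) = 220; x_3 ≥ 3 gives C(13,3) = 286; x_4 ≥ 9 gives C(7,3) = 35. Together 576.
Add back pairs where two caps are both exceeded: 1 + 4 + 0 + 84 + 1 + 4 = 94.
By inclusion–exclusion the count is 560 − 576 + 94 = 78.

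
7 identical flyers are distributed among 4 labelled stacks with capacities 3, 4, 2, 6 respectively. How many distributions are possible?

55

By stars and bars, unrestricted non-negative solutions to x_1+…+x_4 = 7 number C(7+3,3) = 120.
Subtract solutions that violate a single cap (substitute x_i' = x_i − (cap_i+1)): x_1 ≥ 4 gives C(6,3) = 20; x_2 ≥ 5 gives C(5,3) = 10; x_3 ≥ 3 gives C(7,3) = 35; x_4 ≥ 7 gives C(3,3) = 1. Together 66.
Add back pairs where two caps are both exceeded: 0 + 1 + 0 + 0 + 0 + 0 = 1.
By inclusion–exclusion the count is 120 − 66 + 1 = 55.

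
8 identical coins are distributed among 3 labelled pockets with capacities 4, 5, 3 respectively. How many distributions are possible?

14

Ignoring the caps, the number of non-negative solutions to x_1+…+x_3 = 8 is C(10,2) = 45.
Subtract solutions that violate a single cap (substitute x_i' = x_i − (cap_i+1)): x_1 ≥ 5 gives C(5,2) = 10; x_2 ≥ 6 gives C(4,2) = 6; x_3 ≥ 4 gives C(6,2) = 15. Together 31.
No two caps can be exceeded simultaneously, so the pair terms are all 0.
By inclusion–exclusion the count is 45 − 31 + 0 = 14.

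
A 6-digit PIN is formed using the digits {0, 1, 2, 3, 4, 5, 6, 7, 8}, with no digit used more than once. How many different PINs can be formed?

60480

Choose and order 6 of the 9 symbols: the first digit has 9 options, the next 8, and so on down to 4.
9 × 8 × 7 × 6 × 5 × 4 = 60480.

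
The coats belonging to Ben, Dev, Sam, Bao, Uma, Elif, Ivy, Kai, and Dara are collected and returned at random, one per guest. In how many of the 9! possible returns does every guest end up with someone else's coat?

Count assignments avoiding every fixed point. For any j of the 9 guests fixed to their own coat, the other 9−j can be arranged in (9−j)! ways.
By inclusion–exclusion this is Σ_{j=0}^{9} (−1)^j C(9,j)·(9−j)!.
Computing: 362880 − 362880 + 181440 − 60480 + 15120 − 3024 + 504 − 72 + 9 − 1 = 133496.

133496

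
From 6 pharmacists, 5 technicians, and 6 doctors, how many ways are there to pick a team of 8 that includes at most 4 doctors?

23265

Split by how many doctors are chosen (0 through 4).
Sum: C(6,0)·C(11,8) + C(6,1)·C(11,7) + C(6,2)·C(11,6) + C(6,3)·C(11,5) + C(6,4)·C(11,4) = 165 + 1980 + 6930 + 9240 + 4950 = 23265.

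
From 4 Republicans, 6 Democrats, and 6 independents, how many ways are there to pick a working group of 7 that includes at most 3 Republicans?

11220

Split by how many Republicans are chosen (0 through 3).
Sum: C(4,0)·C(12,7) + C(4,1)·C(12,6) + C(4,2)·C(12,5) + C(4,3)·C(12,4) = 792 + 3696 + 4752 + 1980 = 11220.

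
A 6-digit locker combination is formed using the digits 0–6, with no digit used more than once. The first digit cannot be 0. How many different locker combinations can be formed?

4320

The first digit has 7−1 = 6 choices (anything except 0).
The remaining 5 digits are filled from the other 6 symbols without repetition: 6 × 5 × 4 × 3 × 2 = 720.
Total: 6 × 720 = 4320.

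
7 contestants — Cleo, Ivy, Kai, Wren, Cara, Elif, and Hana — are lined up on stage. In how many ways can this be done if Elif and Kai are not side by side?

3600

Of the 7! = 5040 arrangements, those with Elif and Kai adjacent number 2 × 6! = 1440 (treat the pair as a block with 2 internal orders).
So 5040 − 1440 = 3600 arrangements keep them apart.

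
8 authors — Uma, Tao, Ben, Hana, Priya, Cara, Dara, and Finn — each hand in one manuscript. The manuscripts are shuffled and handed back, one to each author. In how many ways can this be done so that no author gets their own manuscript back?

This is the derangement count D_8: permutations of 8 items with no fixed point.
By inclusion–exclusion this is Σ_{j=0}^{8} (−1)^j C(8,j)·(8−j)!.
Computing: 40320 − 40320 + 20160 − 6720 + 1680 − 336 + 56 − 8 + 1 = 14833.

14833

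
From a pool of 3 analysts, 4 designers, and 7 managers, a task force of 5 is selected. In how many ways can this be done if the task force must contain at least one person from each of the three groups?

Unrestricted: C(14,5) = 2002 ways to pick any 5 of the 14.
Subtract selections that omit an entire group: no analysts → C(11,5) = 462; no designers → C(10,5) = 252; no managers → C(7,5) = 21.
Add back selections omitting two groups (i.e. drawn from a single group): C(3,5) + C(4,5) + C(7,5) = 21.
By inclusion–exclusion: 2002 − 735 + 21 = 1288.

1288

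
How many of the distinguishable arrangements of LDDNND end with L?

10

With the last slot taken by L, it remains to arrange the other 5 letters (DDNND).
Those 5 letters have D appearing 3 times and N appearing twice, giving (5)!/(3!·2!) = 10.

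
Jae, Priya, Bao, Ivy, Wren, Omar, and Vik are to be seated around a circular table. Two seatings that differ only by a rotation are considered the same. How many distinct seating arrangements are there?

720

Around a circle, 7 distinct people have 7!/7 = (6)! = 720 rotationally distinct seatings.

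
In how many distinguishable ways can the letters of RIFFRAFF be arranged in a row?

840

Letter multiplicities in RIFFRAFF: A×1, F×4, I×1, R×2.
The number of distinct arrangements is 8!/(4!·2!) = 40320/48 = 840.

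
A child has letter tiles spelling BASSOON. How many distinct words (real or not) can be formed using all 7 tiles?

1260

BASSOON has 7 letters with O appearing twice and S appearing twice.
Dividing 7! = 5040 by 2!·2! = 4 for the repeated letters gives 1260.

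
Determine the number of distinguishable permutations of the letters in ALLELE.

60

The 6 letters of ALLELE have repeats: E appearing twice and L appearing 3 times.
The number of distinct arrangements is 6!/(3!·2!) = 720/12 = 60.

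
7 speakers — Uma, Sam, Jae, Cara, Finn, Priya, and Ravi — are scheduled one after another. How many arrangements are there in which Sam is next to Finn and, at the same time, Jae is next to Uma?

480

Treat {Sam,Finn} as one block (2 orders) and {Jae,Uma} as another (2 orders).
That leaves 5 units to arrange: 2 × 2 × 5! = 4 × 120 = 480.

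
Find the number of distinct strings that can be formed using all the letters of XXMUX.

20

XXMUX has 5 letters with X appearing 3 times.
So there are 5! / (3!) = 20 distinguishable arrangements.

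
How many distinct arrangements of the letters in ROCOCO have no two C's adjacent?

Total arrangements of ROCOCO: 6!/(3!·2!) = 60.
If the two C's are adjacent, glue them into one block, leaving 5 items to arrange: (5)!/(3!) = 20 ways.
Hence 60 − 20 = 40.

40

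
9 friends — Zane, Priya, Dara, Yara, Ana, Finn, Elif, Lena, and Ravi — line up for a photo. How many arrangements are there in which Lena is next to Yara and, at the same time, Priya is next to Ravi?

20160

Treat {Lena,Yara} as one block (2 orders) and {Priya,Ravi} as another (2 orders).
That leaves 7 units to arrange: 2 × 2 × 7! = 4 × 5040 = 20160.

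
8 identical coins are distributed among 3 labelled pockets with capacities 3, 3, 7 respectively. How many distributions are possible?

15

By stars and bars, unrestricted non-negative solutions to x_1+…+x_3 = 8 number C(8+2,2) = 45.
Subtract solutions that violate a single cap (substitute x_i' = x_i − (cap_i+1)): x_1 ≥ 4 gives C(6,2) = 15; x_2 ≥ 4 gives C(6,2) = 15; x_3 ≥ 8 gives C(2,2) = 1. Together 31.
Add back pairs where two caps are both exceeded: 1 + 0 + 0 = 1.
By inclusion–exclusion the count is 45 − 31 + 1 = 15.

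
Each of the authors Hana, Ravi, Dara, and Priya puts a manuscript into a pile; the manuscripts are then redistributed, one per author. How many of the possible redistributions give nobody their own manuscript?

9

Count assignments avoiding every fixed point. For any j of the 4 authors fixed to their own manuscript, the other 4−j can be arranged in (4−j)! ways.
By inclusion–exclusion this is Σ_{j=0}^{4} (−1)^j C(4,j)·(4−j)!.
Computing: 24 − 24 + 12 − 4 + 1 = 9.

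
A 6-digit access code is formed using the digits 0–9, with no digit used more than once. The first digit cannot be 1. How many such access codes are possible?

136080

The first digit has 10−1 = 9 choices (anything except 1).
The remaining 5 digits are filled from the other 9 symbols without repetition: 9 × 8 × 7 × 6 × 5 = 15120.
Total: 9 × 15120 = 136080.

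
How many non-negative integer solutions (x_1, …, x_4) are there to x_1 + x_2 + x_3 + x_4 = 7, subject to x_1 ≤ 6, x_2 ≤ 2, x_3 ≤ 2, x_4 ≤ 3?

By stars and bars, unrestricted non-negative solutions to x_1+…+x_4 = 7 number C(7+3,3) = 120.
Subtract solutions that violate a single cap (substitute x_i' = x_i − (cap_i+1)): x_1 ≥ 7 gives C(3,3) = 1; x_2 ≥ 3 gives C(7,3) = 35; x_3 ≥ 3 gives C(7,3) = 35; x_4 ≥ 4 gives C(6,3) = 20. Together 91.
Add back pairs where two caps are both exceeded: 0 + 0 + 0 + 4 + 1 + 1 = 6.
By inclusion–exclusion the count is 120 − 91 + 6 = 35.

35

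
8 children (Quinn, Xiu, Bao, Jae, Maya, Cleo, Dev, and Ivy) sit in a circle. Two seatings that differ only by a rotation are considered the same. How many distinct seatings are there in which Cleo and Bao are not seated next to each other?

Without the restriction there are (7)! = 5040 seatings.
Those with Cleo next to Bao: fuse the pair into one unit and seat 7 units around a circle — 2·(6)! = 1440.
Subtracting, 5040 − 1440 = 3600.

3600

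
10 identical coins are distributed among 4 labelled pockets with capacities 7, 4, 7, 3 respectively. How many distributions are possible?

130

By stars and bars, unrestricted non-negative solutions to x_1+…+x_4 = 10 number C(10+3,3) = 286.
Subtract solutions that violate a single cap (substitute x_i' = x_i − (cap_i+1)): x_1 ≥ 8 gives C(5,3) = 10; x_2 ≥ 5 gives C(8,3) = 56; x_3 ≥ 8 gives C(5,3) = 10; x_4 ≥ 4 gives C(9,3) = 84. Together 160.
Add back pairs where two caps are both exceeded: 0 + 0 + 0 + 0 + 4 + 0 = 4.
By inclusion–exclusion the count is 286 − 160 + 4 = 130.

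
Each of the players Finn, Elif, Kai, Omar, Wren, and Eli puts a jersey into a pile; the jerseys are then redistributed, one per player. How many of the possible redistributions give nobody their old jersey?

Count assignments avoiding every fixed point. For any j of the 6 players fixed to their old jersey, the other 6−j can be arranged in (6−j)! ways.
By inclusion–exclusion this is Σ_{j=0}^{6} (−1)^j C(6,j)·(6−j)!.
Computing: 720 − 720 + 360 − 120 + 30 − 6 + 1 = 265.

265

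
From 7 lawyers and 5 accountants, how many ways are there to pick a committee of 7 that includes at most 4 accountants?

771

Split by how many accountants are chosen (0 through 4).
Sum: C(5,0)·C(7,7) + C(5,1)·C(7,6) + C(5,2)·C(7,5) + C(5,3)·C(7,4) + C(5,4)·C(7,3) = 1 + 35 + 210 + 350 + 175 = 771.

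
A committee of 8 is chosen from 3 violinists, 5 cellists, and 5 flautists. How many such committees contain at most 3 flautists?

Split by how many flautists are chosen (0 through 3).
Sum: C(5,0)·C(8,8) + C(5,1)·C(8,7) + C(5,2)·C(8,6) + C(5,3)·C(8,5) = 1 + 40 + 280 + 560 = 881.

881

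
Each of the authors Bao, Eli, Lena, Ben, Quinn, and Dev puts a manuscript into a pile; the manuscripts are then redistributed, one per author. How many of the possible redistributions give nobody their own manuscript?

265

This is the derangement count D_6: permutations of 6 items with no fixed point.
By inclusion–exclusion this is Σ_{j=0}^{6} (−1)^j C(6,j)·(6−j)!.
Computing: 720 − 720 + 360 − 120 + 30 − 6 + 1 = 265.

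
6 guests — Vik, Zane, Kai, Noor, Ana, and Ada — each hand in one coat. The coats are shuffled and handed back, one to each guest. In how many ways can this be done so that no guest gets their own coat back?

265

Count assignments avoiding every fixed point. For any j of the 6 guests fixed to their own coat, the other 6−j can be arranged in (6−j)! ways.
By inclusion–exclusion this is Σ_{j=0}^{6} (−1)^j C(6,j)·(6−j)!.
Computing: 720 − 720 + 360 − 120 + 30 − 6 + 1 = 265.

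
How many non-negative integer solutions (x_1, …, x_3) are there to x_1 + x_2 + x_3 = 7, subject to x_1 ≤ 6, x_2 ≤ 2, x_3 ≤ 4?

By stars and bars, unrestricted non-negative solutions to x_1+…+x_3 = 7 number C(7+2,2) = 36.
Subtract solutions that violate a single cap (substitute x_i' = x_i − (cap_i+1)): x_1 ≥ 7 gives C(2,2) = 1; x_2 ≥ 3 gives C(6,2) = 15; x_3 ≥ 5 gives C(4,2) = 6. Together 22.
No two caps can be exceeded simultaneously, so the pair terms are all 0.
By inclusion–exclusion the count is 36 − 22 + 0 = 14.

14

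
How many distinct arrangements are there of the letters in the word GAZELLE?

The 7 letters of GAZELLE have repeats: E appearing twice and L appearing twice.
The number of distinct arrangements is 7!/(2!·2!) = 5040/4 = 1260.

1260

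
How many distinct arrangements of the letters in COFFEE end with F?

60

Fix F in the last position and arrange the remaining 5 letters.
Those 5 letters have E appearing twice, giving (5)!/(2!) = 60.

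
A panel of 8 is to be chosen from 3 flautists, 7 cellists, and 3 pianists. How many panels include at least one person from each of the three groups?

Unrestricted: C(13,8) = 1287 ways to pick any 8 of the 13.
Selections missing a whole group: no flautists → C(10,8) = 45; no cellists → C(6,8) = 0; no pianists → C(10,8) = 45.
Add back selections omitting two groups (i.e. drawn from a single group): C(3,8) + C(7,8) + C(3,8) = 0.
By inclusion–exclusion: 1287 − 90 + 0 = 1197.

1197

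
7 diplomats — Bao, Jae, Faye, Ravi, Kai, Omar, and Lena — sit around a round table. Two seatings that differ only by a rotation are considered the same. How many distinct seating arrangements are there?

Fix one person's seat to break rotational symmetry; the remaining 6 people can be arranged in (6)! = 720 ways.

720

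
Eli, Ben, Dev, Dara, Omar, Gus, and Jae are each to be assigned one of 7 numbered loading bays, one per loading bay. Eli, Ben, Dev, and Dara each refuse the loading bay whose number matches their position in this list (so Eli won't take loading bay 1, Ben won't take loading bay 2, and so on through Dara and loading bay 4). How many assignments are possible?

2790

Let Aᵢ (for 1 ≤ i ≤ 4) be the placements that put person i in their forbidden loading bay. Any j of these fix j positions, leaving (7−j)! ways to fill the rest, and there are C(4,j) ways to pick which j.
By inclusion–exclusion, the number of valid placements is Σ_{j=0}^{4} (−1)^j C(4,j)·(7−j)!.
Computing: 5040 − 2880 + 720 − 96 + 6 = 2790.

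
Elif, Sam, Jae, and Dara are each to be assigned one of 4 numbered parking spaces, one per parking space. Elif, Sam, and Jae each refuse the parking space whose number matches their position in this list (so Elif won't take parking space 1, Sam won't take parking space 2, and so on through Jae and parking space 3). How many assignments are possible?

Let Aᵢ (for i ∈ {1, 2, 3}) be the placements that put person i in their forbidden parking space. Any j of these fix j positions, leaving (4−j)! ways to fill the rest, and there are C(3,j) ways to pick which j.
By inclusion–exclusion, the number of valid placements is Σ_{j=0}^{3} (−1)^j C(3,j)·(4−j)!.
Computing: 24 − 18 + 6 − 1 = 11.

11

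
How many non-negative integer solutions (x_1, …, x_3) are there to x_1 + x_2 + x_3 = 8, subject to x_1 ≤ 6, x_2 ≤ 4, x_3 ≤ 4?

22

By stars and bars, unrestricted non-negative solutions to x_1+…+x_3 = 8 number C(8+2,2) = 45.
Subtract solutions that violate a single cap (substitute x_i' = x_i − (cap_i+1)): x_1 ≥ 7 gives C(3,2) = 3; x_2 ≥ 5 gives C(5,2) = 10; x_3 ≥ 5 gives C(5,2) = 10. Together 23.
No two caps can be exceeded simultaneously, so the pair terms are all 0.
By inclusion–exclusion the count is 45 − 23 + 0 = 22.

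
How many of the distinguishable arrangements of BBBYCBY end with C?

15

With the last slot taken by C, it remains to arrange the other 6 letters (BBBYBY).
Those 6 letters have B appearing 4 times and Y appearing twice, giving (6)!/(4!·2!) = 15.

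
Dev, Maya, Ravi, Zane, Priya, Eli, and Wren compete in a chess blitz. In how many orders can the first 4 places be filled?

This is an ordered selection of 4 from 7: P(7,4).
That gives 7 × 6 × 5 × 4 = 840.

840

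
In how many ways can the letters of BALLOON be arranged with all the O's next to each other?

360

Treat the 2 copies of O as a single block. The multiset to arrange is then {OO, A, B, L, L, N}, 6 items in all.
That gives (6)!/(2!) = 360 arrangements.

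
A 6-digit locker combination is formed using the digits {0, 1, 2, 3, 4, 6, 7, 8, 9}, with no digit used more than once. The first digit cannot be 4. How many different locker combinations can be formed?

The first digit has 9−1 = 8 choices (anything except 4).
The remaining 5 digits are filled from the other 8 symbols without repetition: 8 × 7 × 6 × 5 × 4 = 6720.
Total: 8 × 6720 = 53760.

53760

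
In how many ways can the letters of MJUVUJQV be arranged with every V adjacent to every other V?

1260

Treat the 2 copies of V as a single block. The multiset to arrange is then {VV, J, J, M, Q, U, U}, 7 items in all.
That gives (7)!/(2!·2!) = 1260 arrangements.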